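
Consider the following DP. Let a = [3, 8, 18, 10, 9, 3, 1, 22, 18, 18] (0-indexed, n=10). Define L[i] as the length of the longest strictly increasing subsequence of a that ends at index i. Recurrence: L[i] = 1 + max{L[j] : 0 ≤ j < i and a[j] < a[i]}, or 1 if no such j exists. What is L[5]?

   i    0    1    2    3    4    5    6    7    8    9
a[i]    3    8   18   10    9    3    1   22   18   18
L[i]    1    2    3    3    3    1    1    4    4    4

1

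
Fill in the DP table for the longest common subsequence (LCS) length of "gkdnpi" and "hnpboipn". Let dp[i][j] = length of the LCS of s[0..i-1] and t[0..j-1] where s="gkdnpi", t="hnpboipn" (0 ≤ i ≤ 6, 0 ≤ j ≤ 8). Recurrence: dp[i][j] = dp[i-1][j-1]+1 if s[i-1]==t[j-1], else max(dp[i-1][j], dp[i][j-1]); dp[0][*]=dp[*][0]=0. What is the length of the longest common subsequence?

   ''  h  n  p  b  o  i  p  n
''  0  0  0  0  0  0  0  0  0
 g  0  0  0  0  0  0  0  0  0
 k  0  0  0  0  0  0  0  0  0
 d  0  0  0  0  0  0  0  0  0
 n  0  0  1  1  1  1  1  1  1
 p  0  0  1  2  2  2  2  2  2
 i  0  0  1  2  2  2  3  3  3

3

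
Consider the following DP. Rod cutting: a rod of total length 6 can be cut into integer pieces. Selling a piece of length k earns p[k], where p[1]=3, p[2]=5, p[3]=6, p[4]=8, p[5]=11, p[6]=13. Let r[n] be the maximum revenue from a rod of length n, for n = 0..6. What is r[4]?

12

   n    0    1    2    3    4    5    6
r[n]    0    3    6    9   12   15   18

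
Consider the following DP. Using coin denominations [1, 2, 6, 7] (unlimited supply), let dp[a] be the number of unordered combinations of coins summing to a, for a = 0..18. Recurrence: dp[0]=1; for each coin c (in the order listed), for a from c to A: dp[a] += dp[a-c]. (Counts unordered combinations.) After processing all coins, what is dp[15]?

23

after  coin     0     1     2     3     4     5     6     7     8     9    10    11    12    13    14    15    16    17    18
          1     1     1     1     1     1     1     1     1     1     1     1     1     1     1     1     1     1     1     1
          2     1     1     2     2     3     3     4     4     5     5     6     6     7     7     8     8     9     9    10
          6     1     1     2     2     3     3     5     5     7     7     9     9    12    12    15    15    18    18    22
          7     1     1     2     2     3     3     5     6     8     9    11    12    15    17    21    23    27    29    34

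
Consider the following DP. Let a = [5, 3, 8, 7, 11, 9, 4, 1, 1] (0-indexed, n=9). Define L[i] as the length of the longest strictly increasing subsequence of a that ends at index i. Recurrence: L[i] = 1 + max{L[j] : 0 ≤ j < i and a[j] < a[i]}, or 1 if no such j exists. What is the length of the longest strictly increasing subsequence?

   i    0    1    2    3    4    5    6    7    8
a[i]    5    3    8    7   11    9    4    1    1
L[i]    1    1    2    2    3    3    2    1    1

3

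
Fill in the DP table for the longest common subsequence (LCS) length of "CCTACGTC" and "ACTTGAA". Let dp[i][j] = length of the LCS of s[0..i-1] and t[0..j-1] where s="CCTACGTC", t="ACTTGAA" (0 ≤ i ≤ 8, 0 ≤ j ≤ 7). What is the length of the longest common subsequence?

3

   ''  A  C  T  T  G  A  A
''  0  0  0  0  0  0  0  0
 C  0  0  1  1  1  1  1  1
 C  0  0  1  1  1  1  1  1
 T  0  0  1  2  2  2  2  2
 A  0  1  1  2  2  2  3  3
 C  0  1  2  2  2  2  3  3
 G  0  1  2  2  2  3  3  3
 T  0  1  2  3  3  3  3  3
 C  0  1  2  3  3  3  3  3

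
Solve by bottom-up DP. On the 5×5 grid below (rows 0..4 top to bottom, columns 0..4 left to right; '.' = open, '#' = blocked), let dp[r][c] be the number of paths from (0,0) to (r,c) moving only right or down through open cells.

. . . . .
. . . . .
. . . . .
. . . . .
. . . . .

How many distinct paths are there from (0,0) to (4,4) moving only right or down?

r\c   0   1   2   3   4
  0   1   1   1   1   1
  1   1   2   3   4   5
  2   1   3   6  10  15
  3   1   4  10  20  35
  4   1   5  15  35  70

70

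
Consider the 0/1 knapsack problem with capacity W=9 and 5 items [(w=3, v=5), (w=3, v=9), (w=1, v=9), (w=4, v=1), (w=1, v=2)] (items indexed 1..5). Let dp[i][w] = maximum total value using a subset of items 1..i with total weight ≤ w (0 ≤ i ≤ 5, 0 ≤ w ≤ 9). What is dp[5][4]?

18

i\w   0   1   2   3   4   5   6   7   8   9
  0   0   0   0   0   0   0   0   0   0   0
  1   0   0   0   5   5   5   5   5   5   5
  2   0   0   0   9   9   9  14  14  14  14
  3   0   9   9   9  18  18  18  23  23  23
  4   0   9   9   9  18  18  18  23  23  23
  5   0   9  11  11  18  20  20  23  25  25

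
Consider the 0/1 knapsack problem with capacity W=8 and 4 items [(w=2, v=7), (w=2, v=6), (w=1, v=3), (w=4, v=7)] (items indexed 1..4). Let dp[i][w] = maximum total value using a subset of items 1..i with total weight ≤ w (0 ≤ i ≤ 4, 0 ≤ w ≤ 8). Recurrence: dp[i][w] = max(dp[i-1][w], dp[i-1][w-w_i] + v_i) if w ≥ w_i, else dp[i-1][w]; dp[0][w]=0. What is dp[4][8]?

i\w   0   1   2   3   4   5   6   7   8
  0   0   0   0   0   0   0   0   0   0
  1   0   0   7   7   7   7   7   7   7
  2   0   0   7   7  13  13  13  13  13
  3   0   3   7  10  13  16  16  16  16
  4   0   3   7  10  13  16  16  17  20

20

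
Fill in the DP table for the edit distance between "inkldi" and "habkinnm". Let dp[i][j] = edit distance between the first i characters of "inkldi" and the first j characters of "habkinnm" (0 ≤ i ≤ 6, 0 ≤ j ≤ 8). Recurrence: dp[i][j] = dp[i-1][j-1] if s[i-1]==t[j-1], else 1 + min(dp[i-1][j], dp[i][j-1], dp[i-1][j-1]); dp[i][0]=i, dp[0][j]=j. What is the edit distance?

   ''  h  a  b  k  i  n  n  m
''  0  1  2  3  4  5  6  7  8
 i  1  1  2  3  4  4  5  6  7
 n  2  2  2  3  4  5  4  5  6
 k  3  3  3  3  3  4  5  5  6
 l  4  4  4  4  4  4  5  6  6
 d  5  5  5  5  5  5  5  6  7
 i  6  6  6  6  6  5  6  6  7

7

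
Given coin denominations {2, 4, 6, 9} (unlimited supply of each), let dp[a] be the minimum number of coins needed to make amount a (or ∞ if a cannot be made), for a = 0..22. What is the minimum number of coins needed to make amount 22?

 a  0  1  2  3  4  5  6  7  8  9 10 11 12 13 14 15 16 17 18 19 20 21 22
dp  0  -  1  -  1  -  1  -  2  1  2  2  2  2  3  2  3  3  2  3  3  3  3
(- denotes ∞ / unreachable)

3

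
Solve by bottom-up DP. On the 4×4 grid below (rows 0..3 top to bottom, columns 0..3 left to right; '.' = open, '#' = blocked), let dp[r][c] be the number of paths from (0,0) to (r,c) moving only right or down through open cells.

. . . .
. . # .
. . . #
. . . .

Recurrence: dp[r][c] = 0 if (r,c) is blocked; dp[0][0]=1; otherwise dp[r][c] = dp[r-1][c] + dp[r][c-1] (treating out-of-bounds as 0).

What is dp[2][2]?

3

r\c   0   1   2   3
  0   1   1   1   1
  1   1   2   0   1
  2   1   3   3   0
  3   1   4   7   7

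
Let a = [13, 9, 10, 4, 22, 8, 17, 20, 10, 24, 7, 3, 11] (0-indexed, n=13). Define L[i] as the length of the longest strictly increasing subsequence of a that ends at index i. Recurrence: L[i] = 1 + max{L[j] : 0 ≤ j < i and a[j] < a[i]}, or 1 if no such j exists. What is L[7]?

4

   i    0    1    2    3    4    5    6    7    8    9   10   11   12
a[i]   13    9   10    4   22    8   17   20   10   24    7    3   11
L[i]    1    1    2    1    3    2    3    4    3    5    2    1    4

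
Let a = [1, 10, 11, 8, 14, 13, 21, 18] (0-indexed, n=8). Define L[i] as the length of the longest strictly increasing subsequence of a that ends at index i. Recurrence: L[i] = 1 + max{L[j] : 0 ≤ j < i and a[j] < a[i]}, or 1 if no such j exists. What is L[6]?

5

   i    0    1    2    3    4    5    6    7
a[i]    1   10   11    8   14   13   21   18
L[i]    1    2    3    2    4    4    5    5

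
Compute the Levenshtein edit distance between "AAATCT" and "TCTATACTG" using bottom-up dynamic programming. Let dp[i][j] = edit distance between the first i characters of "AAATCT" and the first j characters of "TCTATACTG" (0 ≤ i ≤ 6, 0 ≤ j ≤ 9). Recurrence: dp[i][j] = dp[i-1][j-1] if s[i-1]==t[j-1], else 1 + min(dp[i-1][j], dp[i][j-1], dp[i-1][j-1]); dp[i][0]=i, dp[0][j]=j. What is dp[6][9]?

5

   ''  T  C  T  A  T  A  C  T  G
''  0  1  2  3  4  5  6  7  8  9
 A  1  1  2  3  3  4  5  6  7  8
 A  2  2  2  3  3  4  4  5  6  7
 A  3  3  3  3  3  4  4  5  6  7
 T  4  3  4  3  4  3  4  5  5  6
 C  5  4  3  4  4  4  4  4  5  6
 T  6  5  4  3  4  4  5  5  4  5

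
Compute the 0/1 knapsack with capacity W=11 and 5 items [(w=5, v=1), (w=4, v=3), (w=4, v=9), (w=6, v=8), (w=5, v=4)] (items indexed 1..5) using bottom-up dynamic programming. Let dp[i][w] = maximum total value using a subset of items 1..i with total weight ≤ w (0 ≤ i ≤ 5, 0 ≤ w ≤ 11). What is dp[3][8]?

i\w   0   1   2   3   4   5   6   7   8   9  10  11
  0   0   0   0   0   0   0   0   0   0   0   0   0
  1   0   0   0   0   0   1   1   1   1   1   1   1
  2   0   0   0   0   3   3   3   3   3   4   4   4
  3   0   0   0   0   9   9   9   9  12  12  12  12
  4   0   0   0   0   9   9   9   9  12  12  17  17
  5   0   0   0   0   9   9   9   9  12  13  17  17

12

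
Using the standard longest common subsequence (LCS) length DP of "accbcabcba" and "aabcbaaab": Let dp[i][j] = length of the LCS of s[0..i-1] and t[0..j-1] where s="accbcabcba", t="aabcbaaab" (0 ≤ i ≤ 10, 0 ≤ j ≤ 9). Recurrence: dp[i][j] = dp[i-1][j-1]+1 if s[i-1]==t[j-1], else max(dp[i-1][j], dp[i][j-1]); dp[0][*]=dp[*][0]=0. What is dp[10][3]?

3

   ''  a  a  b  c  b  a  a  a  b
''  0  0  0  0  0  0  0  0  0  0
 a  0  1  1  1  1  1  1  1  1  1
 c  0  1  1  1  2  2  2  2  2  2
 c  0  1  1  1  2  2  2  2  2  2
 b  0  1  1  2  2  3  3  3  3  3
 c  0  1  1  2  3  3  3  3  3  3
 a  0  1  2  2  3  3  4  4  4  4
 b  0  1  2  3  3  4  4  4  4  5
 c  0  1  2  3  4  4  4  4  4  5
 b  0  1  2  3  4  5  5  5  5  5
 a  0  1  2  3  4  5  6  6  6  6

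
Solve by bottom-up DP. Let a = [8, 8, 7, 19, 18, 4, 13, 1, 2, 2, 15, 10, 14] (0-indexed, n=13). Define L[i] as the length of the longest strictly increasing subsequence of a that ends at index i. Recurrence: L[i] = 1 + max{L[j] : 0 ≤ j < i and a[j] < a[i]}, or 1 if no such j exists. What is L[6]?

2

   i    0    1    2    3    4    5    6    7    8    9   10   11   12
a[i]    8    8    7   19   18    4   13    1    2    2   15   10   14
L[i]    1    1    1    2    2    1    2    1    2    2    3    3    4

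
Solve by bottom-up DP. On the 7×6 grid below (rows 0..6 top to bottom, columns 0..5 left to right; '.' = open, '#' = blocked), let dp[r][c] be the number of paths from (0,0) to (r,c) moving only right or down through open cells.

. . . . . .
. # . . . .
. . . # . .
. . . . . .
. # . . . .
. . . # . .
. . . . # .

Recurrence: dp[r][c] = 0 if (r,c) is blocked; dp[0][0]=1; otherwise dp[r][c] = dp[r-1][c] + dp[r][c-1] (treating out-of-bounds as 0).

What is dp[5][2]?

r\c   0   1   2   3   4   5
  0   1   1   1   1   1   1
  1   1   0   1   2   3   4
  2   1   1   2   0   3   7
  3   1   2   4   4   7  14
  4   1   0   4   8  15  29
  5   1   1   5   0  15  44
  6   1   2   7   7   0  44

5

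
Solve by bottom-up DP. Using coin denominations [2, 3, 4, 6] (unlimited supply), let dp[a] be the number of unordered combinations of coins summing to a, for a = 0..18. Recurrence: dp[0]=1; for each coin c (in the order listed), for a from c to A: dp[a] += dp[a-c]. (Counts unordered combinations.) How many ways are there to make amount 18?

after  coin     0     1     2     3     4     5     6     7     8     9    10    11    12    13    14    15    16    17    18
          2     1     0     1     0     1     0     1     0     1     0     1     0     1     0     1     0     1     0     1
          3     1     0     1     1     1     1     2     1     2     2     2     2     3     2     3     3     3     3     4
          4     1     0     1     1     2     1     3     2     4     3     5     4     7     5     8     7    10     8    12
          6     1     0     1     1     2     1     4     2     5     4     7     5    11     7    13    11    17    13    23

23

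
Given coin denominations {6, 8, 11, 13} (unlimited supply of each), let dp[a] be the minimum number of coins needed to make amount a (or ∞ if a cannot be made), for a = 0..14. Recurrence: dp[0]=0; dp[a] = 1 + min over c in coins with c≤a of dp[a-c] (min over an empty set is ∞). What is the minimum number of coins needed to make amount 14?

2

 a  0  1  2  3  4  5  6  7  8  9 10 11 12 13 14
dp  0  -  -  -  -  -  1  -  1  -  -  1  2  1  2
(- denotes ∞ / unreachable)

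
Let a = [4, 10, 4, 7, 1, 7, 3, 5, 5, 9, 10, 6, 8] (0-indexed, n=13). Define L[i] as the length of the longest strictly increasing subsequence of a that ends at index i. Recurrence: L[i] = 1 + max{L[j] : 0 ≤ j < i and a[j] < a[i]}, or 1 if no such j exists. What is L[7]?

   i    0    1    2    3    4    5    6    7    8    9   10   11   12
a[i]    4   10    4    7    1    7    3    5    5    9   10    6    8
L[i]    1    2    1    2    1    2    2    3    3    4    5    4    5

3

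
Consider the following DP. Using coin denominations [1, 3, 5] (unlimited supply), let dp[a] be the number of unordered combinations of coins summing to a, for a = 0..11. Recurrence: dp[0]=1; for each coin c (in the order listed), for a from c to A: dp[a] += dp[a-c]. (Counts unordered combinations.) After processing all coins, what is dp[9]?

after  coin     0     1     2     3     4     5     6     7     8     9    10    11
          1     1     1     1     1     1     1     1     1     1     1     1     1
          3     1     1     1     2     2     2     3     3     3     4     4     4
          5     1     1     1     2     2     3     4     4     5     6     7     8

6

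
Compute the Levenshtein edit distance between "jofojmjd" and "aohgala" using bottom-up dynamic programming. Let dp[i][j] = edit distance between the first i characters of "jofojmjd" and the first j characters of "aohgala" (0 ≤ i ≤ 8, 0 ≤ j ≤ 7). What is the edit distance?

7

   ''  a  o  h  g  a  l  a
''  0  1  2  3  4  5  6  7
 j  1  1  2  3  4  5  6  7
 o  2  2  1  2  3  4  5  6
 f  3  3  2  2  3  4  5  6
 o  4  4  3  3  3  4  5  6
 j  5  5  4  4  4  4  5  6
 m  6  6  5  5  5  5  5  6
 j  7  7  6  6  6  6  6  6
 d  8  8  7  7  7  7  7  7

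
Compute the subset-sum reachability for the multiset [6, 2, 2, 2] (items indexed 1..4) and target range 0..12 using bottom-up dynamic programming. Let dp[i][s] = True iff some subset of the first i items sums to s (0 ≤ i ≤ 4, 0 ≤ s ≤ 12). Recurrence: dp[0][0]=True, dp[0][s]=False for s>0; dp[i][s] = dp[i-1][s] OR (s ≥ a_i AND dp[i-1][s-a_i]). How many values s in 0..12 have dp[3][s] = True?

i\s   0   1   2   3   4   5   6   7   8   9  10  11  12
  0   T   F   F   F   F   F   F   F   F   F   F   F   F
  1   T   F   F   F   F   F   T   F   F   F   F   F   F
  2   T   F   T   F   F   F   T   F   T   F   F   F   F
  3   T   F   T   F   T   F   T   F   T   F   T   F   F
  4   T   F   T   F   T   F   T   F   T   F   T   F   T

6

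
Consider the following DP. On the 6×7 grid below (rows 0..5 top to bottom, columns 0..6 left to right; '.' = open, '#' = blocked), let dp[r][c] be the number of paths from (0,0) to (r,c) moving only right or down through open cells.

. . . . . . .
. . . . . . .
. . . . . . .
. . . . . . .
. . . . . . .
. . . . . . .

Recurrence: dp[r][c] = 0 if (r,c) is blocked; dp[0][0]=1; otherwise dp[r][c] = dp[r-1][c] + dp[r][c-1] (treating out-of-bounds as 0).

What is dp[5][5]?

r\c   0   1   2   3   4   5   6
  0   1   1   1   1   1   1   1
  1   1   2   3   4   5   6   7
  2   1   3   6  10  15  21  28
  3   1   4  10  20  35  56  84
  4   1   5  15  35  70 126 210
  5   1   6  21  56 126 252 462

252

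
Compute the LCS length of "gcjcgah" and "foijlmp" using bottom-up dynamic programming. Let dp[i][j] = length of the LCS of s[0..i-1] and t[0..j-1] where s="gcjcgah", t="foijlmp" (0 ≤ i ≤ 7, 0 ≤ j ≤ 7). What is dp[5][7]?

1

   ''  f  o  i  j  l  m  p
''  0  0  0  0  0  0  0  0
 g  0  0  0  0  0  0  0  0
 c  0  0  0  0  0  0  0  0
 j  0  0  0  0  1  1  1  1
 c  0  0  0  0  1  1  1  1
 g  0  0  0  0  1  1  1  1
 a  0  0  0  0  1  1  1  1
 h  0  0  0  0  1  1  1  1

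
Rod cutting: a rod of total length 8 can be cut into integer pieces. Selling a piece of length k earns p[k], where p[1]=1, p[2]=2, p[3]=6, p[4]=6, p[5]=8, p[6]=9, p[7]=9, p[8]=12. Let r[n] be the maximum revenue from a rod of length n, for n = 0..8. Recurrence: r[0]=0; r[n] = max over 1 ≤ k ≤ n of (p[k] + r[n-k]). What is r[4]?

   n    0    1    2    3    4    5    6    7    8
r[n]    0    1    2    6    7    8   12   13   14

7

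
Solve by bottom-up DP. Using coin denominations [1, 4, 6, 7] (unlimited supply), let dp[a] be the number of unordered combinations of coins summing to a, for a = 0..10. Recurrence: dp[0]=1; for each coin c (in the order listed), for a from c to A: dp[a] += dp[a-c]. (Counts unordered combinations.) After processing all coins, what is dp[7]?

4

after  coin     0     1     2     3     4     5     6     7     8     9    10
          1     1     1     1     1     1     1     1     1     1     1     1
          4     1     1     1     1     2     2     2     2     3     3     3
          6     1     1     1     1     2     2     3     3     4     4     5
          7     1     1     1     1     2     2     3     4     5     5     6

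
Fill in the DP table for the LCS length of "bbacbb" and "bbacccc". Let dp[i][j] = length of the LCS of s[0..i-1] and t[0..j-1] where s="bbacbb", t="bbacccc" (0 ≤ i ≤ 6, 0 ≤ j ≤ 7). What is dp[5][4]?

4

   ''  b  b  a  c  c  c  c
''  0  0  0  0  0  0  0  0
 b  0  1  1  1  1  1  1  1
 b  0  1  2  2  2  2  2  2
 a  0  1  2  3  3  3  3  3
 c  0  1  2  3  4  4  4  4
 b  0  1  2  3  4  4  4  4
 b  0  1  2  3  4  4  4  4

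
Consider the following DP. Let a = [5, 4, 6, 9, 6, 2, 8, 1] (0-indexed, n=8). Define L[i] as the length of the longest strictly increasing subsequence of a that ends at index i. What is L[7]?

   i    0    1    2    3    4    5    6    7
a[i]    5    4    6    9    6    2    8    1
L[i]    1    1    2    3    2    1    3    1

1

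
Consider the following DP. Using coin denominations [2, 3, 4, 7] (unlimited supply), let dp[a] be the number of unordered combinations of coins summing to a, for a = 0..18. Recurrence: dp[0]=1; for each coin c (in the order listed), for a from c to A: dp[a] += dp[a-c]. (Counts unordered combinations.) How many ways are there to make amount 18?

after  coin     0     1     2     3     4     5     6     7     8     9    10    11    12    13    14    15    16    17    18
          2     1     0     1     0     1     0     1     0     1     0     1     0     1     0     1     0     1     0     1
          3     1     0     1     1     1     1     2     1     2     2     2     2     3     2     3     3     3     3     4
          4     1     0     1     1     2     1     3     2     4     3     5     4     7     5     8     7    10     8    12
          7     1     0     1     1     2     1     3     3     4     4     6     6     8     8    11    11    14    14    18

18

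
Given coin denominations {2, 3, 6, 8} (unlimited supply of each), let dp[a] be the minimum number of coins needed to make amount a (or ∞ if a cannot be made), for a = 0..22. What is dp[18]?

3

 a  0  1  2  3  4  5  6  7  8  9 10 11 12 13 14 15 16 17 18 19 20 21 22
dp  0  -  1  1  2  2  1  3  1  2  2  2  2  3  2  3  2  3  3  3  3  4  3
(- denotes ∞ / unreachable)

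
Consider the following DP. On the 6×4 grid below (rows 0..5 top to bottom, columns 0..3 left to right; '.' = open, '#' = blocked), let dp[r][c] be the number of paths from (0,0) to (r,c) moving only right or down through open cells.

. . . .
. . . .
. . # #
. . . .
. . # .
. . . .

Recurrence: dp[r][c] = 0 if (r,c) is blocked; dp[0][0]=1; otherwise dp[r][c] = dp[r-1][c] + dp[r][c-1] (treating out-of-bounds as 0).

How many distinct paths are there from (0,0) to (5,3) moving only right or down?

10

r\c   0   1   2   3
  0   1   1   1   1
  1   1   2   3   4
  2   1   3   0   0
  3   1   4   4   4
  4   1   5   0   4
  5   1   6   6  10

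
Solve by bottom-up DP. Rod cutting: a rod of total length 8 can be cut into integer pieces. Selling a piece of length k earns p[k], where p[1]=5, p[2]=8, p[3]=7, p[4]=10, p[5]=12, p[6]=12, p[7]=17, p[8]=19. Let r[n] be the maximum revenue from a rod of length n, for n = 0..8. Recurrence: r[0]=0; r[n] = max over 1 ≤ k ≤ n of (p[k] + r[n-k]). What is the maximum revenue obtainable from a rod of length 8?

   n    0    1    2    3    4    5    6    7    8
r[n]    0    5   10   15   20   25   30   35   40

40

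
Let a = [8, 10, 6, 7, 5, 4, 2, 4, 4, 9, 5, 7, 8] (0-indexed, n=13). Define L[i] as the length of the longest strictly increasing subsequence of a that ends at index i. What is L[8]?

2

   i    0    1    2    3    4    5    6    7    8    9   10   11   12
a[i]    8   10    6    7    5    4    2    4    4    9    5    7    8
L[i]    1    2    1    2    1    1    1    2    2    3    3    4    5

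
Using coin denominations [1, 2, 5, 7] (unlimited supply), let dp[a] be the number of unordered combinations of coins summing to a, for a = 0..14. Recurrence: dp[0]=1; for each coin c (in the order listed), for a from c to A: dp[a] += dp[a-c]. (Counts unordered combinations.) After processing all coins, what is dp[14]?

after  coin     0     1     2     3     4     5     6     7     8     9    10    11    12    13    14
          1     1     1     1     1     1     1     1     1     1     1     1     1     1     1     1
          2     1     1     2     2     3     3     4     4     5     5     6     6     7     7     8
          5     1     1     2     2     3     4     5     6     7     8    10    11    13    14    16
          7     1     1     2     2     3     4     5     7     8    10    12    14    17    19    23

23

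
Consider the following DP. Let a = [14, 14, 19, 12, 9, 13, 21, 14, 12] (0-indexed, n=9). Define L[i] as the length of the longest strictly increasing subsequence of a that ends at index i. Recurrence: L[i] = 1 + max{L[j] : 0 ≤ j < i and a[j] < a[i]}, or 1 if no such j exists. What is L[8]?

2

   i    0    1    2    3    4    5    6    7    8
a[i]   14   14   19   12    9   13   21   14   12
L[i]    1    1    2    1    1    2    3    3    2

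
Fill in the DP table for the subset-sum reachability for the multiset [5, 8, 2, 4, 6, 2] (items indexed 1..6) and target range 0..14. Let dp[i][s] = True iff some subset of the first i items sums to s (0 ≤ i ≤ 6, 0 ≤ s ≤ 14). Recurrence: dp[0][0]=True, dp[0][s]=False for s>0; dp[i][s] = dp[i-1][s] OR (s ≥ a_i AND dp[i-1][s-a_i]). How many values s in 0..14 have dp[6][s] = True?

i\s   0   1   2   3   4   5   6   7   8   9  10  11  12  13  14
  0   T   F   F   F   F   F   F   F   F   F   F   F   F   F   F
  1   T   F   F   F   F   T   F   F   F   F   F   F   F   F   F
  2   T   F   F   F   F   T   F   F   T   F   F   F   F   T   F
  3   T   F   T   F   F   T   F   T   T   F   T   F   F   T   F
  4   T   F   T   F   T   T   T   T   T   T   T   T   T   T   T
  5   T   F   T   F   T   T   T   T   T   T   T   T   T   T   T
  6   T   F   T   F   T   T   T   T   T   T   T   T   T   T   T

13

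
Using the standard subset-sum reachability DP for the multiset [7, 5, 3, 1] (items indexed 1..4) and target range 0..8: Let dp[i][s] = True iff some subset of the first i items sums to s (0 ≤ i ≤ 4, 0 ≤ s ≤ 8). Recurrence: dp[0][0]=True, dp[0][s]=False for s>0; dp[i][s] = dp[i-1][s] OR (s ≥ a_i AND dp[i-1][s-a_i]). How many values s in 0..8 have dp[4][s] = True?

8

i\s   0   1   2   3   4   5   6   7   8
  0   T   F   F   F   F   F   F   F   F
  1   T   F   F   F   F   F   F   T   F
  2   T   F   F   F   F   T   F   T   F
  3   T   F   F   T   F   T   F   T   T
  4   T   T   F   T   T   T   T   T   T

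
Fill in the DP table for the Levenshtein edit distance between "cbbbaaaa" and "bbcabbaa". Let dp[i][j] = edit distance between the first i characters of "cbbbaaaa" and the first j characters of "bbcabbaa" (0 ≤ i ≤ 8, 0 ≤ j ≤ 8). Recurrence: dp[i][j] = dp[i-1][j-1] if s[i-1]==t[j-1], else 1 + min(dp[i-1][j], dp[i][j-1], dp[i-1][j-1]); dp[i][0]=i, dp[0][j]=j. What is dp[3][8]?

5

   ''  b  b  c  a  b  b  a  a
''  0  1  2  3  4  5  6  7  8
 c  1  1  2  2  3  4  5  6  7
 b  2  1  1  2  3  3  4  5  6
 b  3  2  1  2  3  3  3  4  5
 b  4  3  2  2  3  3  3  4  5
 a  5  4  3  3  2  3  4  3  4
 a  6  5  4  4  3  3  4  4  3
 a  7  6  5  5  4  4  4  4  4
 a  8  7  6  6  5  5  5  4  4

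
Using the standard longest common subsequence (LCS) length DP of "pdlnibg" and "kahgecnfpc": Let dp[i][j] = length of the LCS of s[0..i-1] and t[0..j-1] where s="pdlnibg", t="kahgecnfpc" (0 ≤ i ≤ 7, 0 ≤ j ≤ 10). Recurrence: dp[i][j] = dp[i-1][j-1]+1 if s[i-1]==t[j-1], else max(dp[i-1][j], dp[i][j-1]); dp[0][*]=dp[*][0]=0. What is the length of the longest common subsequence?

1

   ''  k  a  h  g  e  c  n  f  p  c
''  0  0  0  0  0  0  0  0  0  0  0
 p  0  0  0  0  0  0  0  0  0  1  1
 d  0  0  0  0  0  0  0  0  0  1  1
 l  0  0  0  0  0  0  0  0  0  1  1
 n  0  0  0  0  0  0  0  1  1  1  1
 i  0  0  0  0  0  0  0  1  1  1  1
 b  0  0  0  0  0  0  0  1  1  1  1
 g  0  0  0  0  1  1  1  1  1  1  1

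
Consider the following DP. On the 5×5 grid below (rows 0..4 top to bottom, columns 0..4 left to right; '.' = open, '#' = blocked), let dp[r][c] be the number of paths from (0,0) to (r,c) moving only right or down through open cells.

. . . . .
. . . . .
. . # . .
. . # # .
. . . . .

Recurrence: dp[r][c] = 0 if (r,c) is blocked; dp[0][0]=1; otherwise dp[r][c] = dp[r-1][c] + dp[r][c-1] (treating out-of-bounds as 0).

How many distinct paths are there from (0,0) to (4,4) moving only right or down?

14

r\c   0   1   2   3   4
  0   1   1   1   1   1
  1   1   2   3   4   5
  2   1   3   0   4   9
  3   1   4   0   0   9
  4   1   5   5   5  14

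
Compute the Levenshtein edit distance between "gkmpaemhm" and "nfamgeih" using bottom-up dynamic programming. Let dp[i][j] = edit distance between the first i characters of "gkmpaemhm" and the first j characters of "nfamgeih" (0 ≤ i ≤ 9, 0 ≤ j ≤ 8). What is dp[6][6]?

   ''  n  f  a  m  g  e  i  h
''  0  1  2  3  4  5  6  7  8
 g  1  1  2  3  4  4  5  6  7
 k  2  2  2  3  4  5  5  6  7
 m  3  3  3  3  3  4  5  6  7
 p  4  4  4  4  4  4  5  6  7
 a  5  5  5  4  5  5  5  6  7
 e  6  6  6  5  5  6  5  6  7
 m  7  7  7  6  5  6  6  6  7
 h  8  8  8  7  6  6  7  7  6
 m  9  9  9  8  7  7  7  8  7

5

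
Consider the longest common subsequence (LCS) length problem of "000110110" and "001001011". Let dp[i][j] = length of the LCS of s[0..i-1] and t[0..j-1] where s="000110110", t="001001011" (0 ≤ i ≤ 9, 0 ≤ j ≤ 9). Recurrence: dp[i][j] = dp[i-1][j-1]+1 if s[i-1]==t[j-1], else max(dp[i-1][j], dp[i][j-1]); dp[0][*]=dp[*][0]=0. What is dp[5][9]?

5

   ''  0  0  1  0  0  1  0  1  1
''  0  0  0  0  0  0  0  0  0  0
 0  0  1  1  1  1  1  1  1  1  1
 0  0  1  2  2  2  2  2  2  2  2
 0  0  1  2  2  3  3  3  3  3  3
 1  0  1  2  3  3  3  4  4  4  4
 1  0  1  2  3  3  3  4  4  5  5
 0  0  1  2  3  4  4  4  5  5  5
 1  0  1  2  3  4  4  5  5  6  6
 1  0  1  2  3  4  4  5  5  6  7
 0  0  1  2  3  4  5  5  6  6  7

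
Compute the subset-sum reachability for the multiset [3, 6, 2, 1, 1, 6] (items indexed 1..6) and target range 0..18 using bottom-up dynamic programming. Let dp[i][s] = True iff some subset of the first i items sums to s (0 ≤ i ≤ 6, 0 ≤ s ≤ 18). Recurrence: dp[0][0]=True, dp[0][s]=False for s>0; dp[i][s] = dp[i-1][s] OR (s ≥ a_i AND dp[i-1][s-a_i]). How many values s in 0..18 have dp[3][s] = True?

i\s   0   1   2   3   4   5   6   7   8   9  10  11  12  13  14  15  16  17  18
  0   T   F   F   F   F   F   F   F   F   F   F   F   F   F   F   F   F   F   F
  1   T   F   F   T   F   F   F   F   F   F   F   F   F   F   F   F   F   F   F
  2   T   F   F   T   F   F   T   F   F   T   F   F   F   F   F   F   F   F   F
  3   T   F   T   T   F   T   T   F   T   T   F   T   F   F   F   F   F   F   F
  4   T   T   T   T   T   T   T   T   T   T   T   T   T   F   F   F   F   F   F
  5   T   T   T   T   T   T   T   T   T   T   T   T   T   T   F   F   F   F   F
  6   T   T   T   T   T   T   T   T   T   T   T   T   T   T   T   T   T   T   T

8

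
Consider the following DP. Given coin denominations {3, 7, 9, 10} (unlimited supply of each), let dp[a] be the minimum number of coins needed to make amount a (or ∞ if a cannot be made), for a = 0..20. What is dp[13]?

2

 a  0  1  2  3  4  5  6  7  8  9 10 11 12 13 14 15 16 17 18 19 20
dp  0  -  -  1  -  -  2  1  -  1  1  -  2  2  2  3  2  2  2  2  2
(- denotes ∞ / unreachable)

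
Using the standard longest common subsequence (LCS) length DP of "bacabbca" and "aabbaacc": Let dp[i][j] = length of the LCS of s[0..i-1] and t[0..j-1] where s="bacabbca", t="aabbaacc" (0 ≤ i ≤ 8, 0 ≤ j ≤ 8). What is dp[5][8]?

   ''  a  a  b  b  a  a  c  c
''  0  0  0  0  0  0  0  0  0
 b  0  0  0  1  1  1  1  1  1
 a  0  1  1  1  1  2  2  2  2
 c  0  1  1  1  1  2  2  3  3
 a  0  1  2  2  2  2  3  3  3
 b  0  1  2  3  3  3  3  3  3
 b  0  1  2  3  4  4  4  4  4
 c  0  1  2  3  4  4  4  5  5
 a  0  1  2  3  4  5  5  5  5

3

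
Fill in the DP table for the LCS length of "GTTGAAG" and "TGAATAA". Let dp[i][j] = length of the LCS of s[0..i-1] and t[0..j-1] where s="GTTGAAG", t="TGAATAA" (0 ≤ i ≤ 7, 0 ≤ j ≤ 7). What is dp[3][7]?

   ''  T  G  A  A  T  A  A
''  0  0  0  0  0  0  0  0
 G  0  0  1  1  1  1  1  1
 T  0  1  1  1  1  2  2  2
 T  0  1  1  1  1  2  2  2
 G  0  1  2  2  2  2  2  2
 A  0  1  2  3  3  3  3  3
 A  0  1  2  3  4  4  4  4
 G  0  1  2  3  4  4  4  4

2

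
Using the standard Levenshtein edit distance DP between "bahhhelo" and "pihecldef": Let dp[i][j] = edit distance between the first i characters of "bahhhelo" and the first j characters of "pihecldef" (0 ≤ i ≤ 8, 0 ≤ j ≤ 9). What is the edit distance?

   ''  p  i  h  e  c  l  d  e  f
''  0  1  2  3  4  5  6  7  8  9
 b  1  1  2  3  4  5  6  7  8  9
 a  2  2  2  3  4  5  6  7  8  9
 h  3  3  3  2  3  4  5  6  7  8
 h  4  4  4  3  3  4  5  6  7  8
 h  5  5  5  4  4  4  5  6  7  8
 e  6  6  6  5  4  5  5  6  6  7
 l  7  7  7  6  5  5  5  6  7  7
 o  8  8  8  7  6  6  6  6  7  8

8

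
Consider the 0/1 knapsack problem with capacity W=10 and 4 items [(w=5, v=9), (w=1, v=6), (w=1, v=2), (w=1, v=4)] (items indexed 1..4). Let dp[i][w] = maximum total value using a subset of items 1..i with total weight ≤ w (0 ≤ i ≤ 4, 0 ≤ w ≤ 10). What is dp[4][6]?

i\w   0   1   2   3   4   5   6   7   8   9  10
  0   0   0   0   0   0   0   0   0   0   0   0
  1   0   0   0   0   0   9   9   9   9   9   9
  2   0   6   6   6   6   9  15  15  15  15  15
  3   0   6   8   8   8   9  15  17  17  17  17
  4   0   6  10  12  12  12  15  19  21  21  21

15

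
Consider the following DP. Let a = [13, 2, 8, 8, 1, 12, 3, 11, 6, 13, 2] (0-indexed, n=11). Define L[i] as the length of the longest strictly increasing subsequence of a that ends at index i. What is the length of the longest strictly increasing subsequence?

4

   i    0    1    2    3    4    5    6    7    8    9   10
a[i]   13    2    8    8    1   12    3   11    6   13    2
L[i]    1    1    2    2    1    3    2    3    3    4    2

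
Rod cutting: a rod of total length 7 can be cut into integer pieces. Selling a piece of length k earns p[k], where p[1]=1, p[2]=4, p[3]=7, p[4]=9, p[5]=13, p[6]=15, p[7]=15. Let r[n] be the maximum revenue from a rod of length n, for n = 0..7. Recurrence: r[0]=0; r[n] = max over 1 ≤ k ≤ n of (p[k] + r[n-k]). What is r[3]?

7

   n    0    1    2    3    4    5    6    7
r[n]    0    1    4    7    9   13   15   17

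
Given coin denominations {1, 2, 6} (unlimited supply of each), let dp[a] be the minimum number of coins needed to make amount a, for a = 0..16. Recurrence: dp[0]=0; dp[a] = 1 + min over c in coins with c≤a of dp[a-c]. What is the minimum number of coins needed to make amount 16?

4

 a  0  1  2  3  4  5  6  7  8  9 10 11 12 13 14 15 16
dp  0  1  1  2  2  3  1  2  2  3  3  4  2  3  3  4  4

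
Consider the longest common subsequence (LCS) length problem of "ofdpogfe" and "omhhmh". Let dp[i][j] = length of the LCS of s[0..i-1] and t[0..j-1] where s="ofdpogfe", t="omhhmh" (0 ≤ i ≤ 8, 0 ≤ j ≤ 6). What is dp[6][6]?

   ''  o  m  h  h  m  h
''  0  0  0  0  0  0  0
 o  0  1  1  1  1  1  1
 f  0  1  1  1  1  1  1
 d  0  1  1  1  1  1  1
 p  0  1  1  1  1  1  1
 o  0  1  1  1  1  1  1
 g  0  1  1  1  1  1  1
 f  0  1  1  1  1  1  1
 e  0  1  1  1  1  1  1

1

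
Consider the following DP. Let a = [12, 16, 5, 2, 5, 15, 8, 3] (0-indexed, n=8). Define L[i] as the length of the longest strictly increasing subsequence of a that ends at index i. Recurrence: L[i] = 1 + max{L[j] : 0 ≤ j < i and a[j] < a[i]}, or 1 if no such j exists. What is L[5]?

   i    0    1    2    3    4    5    6    7
a[i]   12   16    5    2    5   15    8    3
L[i]    1    2    1    1    2    3    3    2

3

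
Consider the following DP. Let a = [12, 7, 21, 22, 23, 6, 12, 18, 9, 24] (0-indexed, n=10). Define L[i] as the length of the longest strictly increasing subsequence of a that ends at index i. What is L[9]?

5

   i    0    1    2    3    4    5    6    7    8    9
a[i]   12    7   21   22   23    6   12   18    9   24
L[i]    1    1    2    3    4    1    2    3    2    5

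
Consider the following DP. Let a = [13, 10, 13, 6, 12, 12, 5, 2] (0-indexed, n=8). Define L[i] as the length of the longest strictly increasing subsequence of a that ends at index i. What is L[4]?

2

   i    0    1    2    3    4    5    6    7
a[i]   13   10   13    6   12   12    5    2
L[i]    1    1    2    1    2    2    1    1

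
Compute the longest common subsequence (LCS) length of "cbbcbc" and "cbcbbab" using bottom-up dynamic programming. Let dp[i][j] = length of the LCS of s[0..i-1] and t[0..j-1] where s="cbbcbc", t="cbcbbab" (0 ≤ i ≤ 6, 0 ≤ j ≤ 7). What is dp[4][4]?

   ''  c  b  c  b  b  a  b
''  0  0  0  0  0  0  0  0
 c  0  1  1  1  1  1  1  1
 b  0  1  2  2  2  2  2  2
 b  0  1  2  2  3  3  3  3
 c  0  1  2  3  3  3  3  3
 b  0  1  2  3  4  4  4  4
 c  0  1  2  3  4  4  4  4

3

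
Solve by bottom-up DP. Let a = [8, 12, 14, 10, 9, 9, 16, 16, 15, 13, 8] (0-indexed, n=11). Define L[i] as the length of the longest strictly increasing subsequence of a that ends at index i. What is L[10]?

   i    0    1    2    3    4    5    6    7    8    9   10
a[i]    8   12   14   10    9    9   16   16   15   13    8
L[i]    1    2    3    2    2    2    4    4    4    3    1

1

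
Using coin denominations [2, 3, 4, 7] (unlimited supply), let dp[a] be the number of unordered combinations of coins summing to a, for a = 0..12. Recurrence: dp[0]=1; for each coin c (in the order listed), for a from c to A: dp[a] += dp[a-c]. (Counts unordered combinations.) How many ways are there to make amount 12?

8

after  coin     0     1     2     3     4     5     6     7     8     9    10    11    12
          2     1     0     1     0     1     0     1     0     1     0     1     0     1
          3     1     0     1     1     1     1     2     1     2     2     2     2     3
          4     1     0     1     1     2     1     3     2     4     3     5     4     7
          7     1     0     1     1     2     1     3     3     4     4     6     6     8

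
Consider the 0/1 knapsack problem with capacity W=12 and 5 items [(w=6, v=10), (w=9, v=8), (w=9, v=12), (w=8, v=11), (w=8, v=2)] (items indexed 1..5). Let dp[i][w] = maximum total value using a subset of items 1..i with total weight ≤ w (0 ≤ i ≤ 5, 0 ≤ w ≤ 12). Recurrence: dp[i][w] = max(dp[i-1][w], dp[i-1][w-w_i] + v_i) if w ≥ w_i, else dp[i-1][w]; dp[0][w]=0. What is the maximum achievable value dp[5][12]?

12

i\w   0   1   2   3   4   5   6   7   8   9  10  11  12
  0   0   0   0   0   0   0   0   0   0   0   0   0   0
  1   0   0   0   0   0   0  10  10  10  10  10  10  10
  2   0   0   0   0   0   0  10  10  10  10  10  10  10
  3   0   0   0   0   0   0  10  10  10  12  12  12  12
  4   0   0   0   0   0   0  10  10  11  12  12  12  12
  5   0   0   0   0   0   0  10  10  11  12  12  12  12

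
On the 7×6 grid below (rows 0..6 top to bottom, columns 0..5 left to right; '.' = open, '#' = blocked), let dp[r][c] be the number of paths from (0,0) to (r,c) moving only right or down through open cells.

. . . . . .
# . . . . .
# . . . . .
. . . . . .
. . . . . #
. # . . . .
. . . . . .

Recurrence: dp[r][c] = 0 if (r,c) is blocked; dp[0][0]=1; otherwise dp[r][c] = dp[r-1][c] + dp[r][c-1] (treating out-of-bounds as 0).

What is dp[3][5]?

r\c   0   1   2   3   4   5
  0   1   1   1   1   1   1
  1   0   1   2   3   4   5
  2   0   1   3   6  10  15
  3   0   1   4  10  20  35
  4   0   1   5  15  35   0
  5   0   0   5  20  55  55
  6   0   0   5  25  80 135

35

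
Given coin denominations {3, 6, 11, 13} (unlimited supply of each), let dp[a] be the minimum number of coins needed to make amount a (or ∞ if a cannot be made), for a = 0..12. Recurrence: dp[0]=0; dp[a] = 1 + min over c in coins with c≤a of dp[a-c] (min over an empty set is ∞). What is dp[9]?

2

 a  0  1  2  3  4  5  6  7  8  9 10 11 12
dp  0  -  -  1  -  -  1  -  -  2  -  1  2
(- denotes ∞ / unreachable)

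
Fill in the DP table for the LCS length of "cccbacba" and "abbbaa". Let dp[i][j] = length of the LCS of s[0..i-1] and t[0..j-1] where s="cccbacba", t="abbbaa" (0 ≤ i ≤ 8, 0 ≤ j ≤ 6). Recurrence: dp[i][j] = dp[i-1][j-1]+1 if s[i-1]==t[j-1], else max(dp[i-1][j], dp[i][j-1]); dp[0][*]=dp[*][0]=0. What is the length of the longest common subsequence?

   ''  a  b  b  b  a  a
''  0  0  0  0  0  0  0
 c  0  0  0  0  0  0  0
 c  0  0  0  0  0  0  0
 c  0  0  0  0  0  0  0
 b  0  0  1  1  1  1  1
 a  0  1  1  1  1  2  2
 c  0  1  1  1  1  2  2
 b  0  1  2  2  2  2  2
 a  0  1  2  2  2  3  3

3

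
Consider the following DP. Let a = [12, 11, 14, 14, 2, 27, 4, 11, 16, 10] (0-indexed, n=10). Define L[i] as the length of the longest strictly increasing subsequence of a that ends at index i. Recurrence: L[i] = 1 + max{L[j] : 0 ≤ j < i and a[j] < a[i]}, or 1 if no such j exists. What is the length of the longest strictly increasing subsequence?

   i    0    1    2    3    4    5    6    7    8    9
a[i]   12   11   14   14    2   27    4   11   16   10
L[i]    1    1    2    2    1    3    2    3    4    3

4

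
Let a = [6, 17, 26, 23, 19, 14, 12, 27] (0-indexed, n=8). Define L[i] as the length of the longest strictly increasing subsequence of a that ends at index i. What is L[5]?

   i    0    1    2    3    4    5    6    7
a[i]    6   17   26   23   19   14   12   27
L[i]    1    2    3    3    3    2    2    4

2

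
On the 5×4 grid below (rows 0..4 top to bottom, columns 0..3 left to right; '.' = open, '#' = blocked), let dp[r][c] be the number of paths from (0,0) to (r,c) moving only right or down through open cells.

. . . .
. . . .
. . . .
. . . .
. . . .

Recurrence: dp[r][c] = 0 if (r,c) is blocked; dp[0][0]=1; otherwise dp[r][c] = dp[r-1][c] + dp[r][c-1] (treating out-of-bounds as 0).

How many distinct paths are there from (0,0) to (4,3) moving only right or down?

r\c   0   1   2   3
  0   1   1   1   1
  1   1   2   3   4
  2   1   3   6  10
  3   1   4  10  20
  4   1   5  15  35

35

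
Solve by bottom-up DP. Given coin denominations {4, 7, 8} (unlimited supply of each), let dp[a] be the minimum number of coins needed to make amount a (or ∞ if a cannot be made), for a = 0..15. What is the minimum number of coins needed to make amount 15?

2

 a  0  1  2  3  4  5  6  7  8  9 10 11 12 13 14 15
dp  0  -  -  -  1  -  -  1  1  -  -  2  2  -  2  2
(- denotes ∞ / unreachable)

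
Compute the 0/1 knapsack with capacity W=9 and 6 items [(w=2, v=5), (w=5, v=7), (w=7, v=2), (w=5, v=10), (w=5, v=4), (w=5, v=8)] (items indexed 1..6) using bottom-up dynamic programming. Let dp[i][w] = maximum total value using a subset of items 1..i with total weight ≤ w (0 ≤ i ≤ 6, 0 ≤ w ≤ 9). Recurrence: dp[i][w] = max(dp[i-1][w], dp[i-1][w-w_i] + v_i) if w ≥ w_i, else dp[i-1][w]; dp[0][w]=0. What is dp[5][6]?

10

i\w   0   1   2   3   4   5   6   7   8   9
  0   0   0   0   0   0   0   0   0   0   0
  1   0   0   5   5   5   5   5   5   5   5
  2   0   0   5   5   5   7   7  12  12  12
  3   0   0   5   5   5   7   7  12  12  12
  4   0   0   5   5   5  10  10  15  15  15
  5   0   0   5   5   5  10  10  15  15  15
  6   0   0   5   5   5  10  10  15  15  15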